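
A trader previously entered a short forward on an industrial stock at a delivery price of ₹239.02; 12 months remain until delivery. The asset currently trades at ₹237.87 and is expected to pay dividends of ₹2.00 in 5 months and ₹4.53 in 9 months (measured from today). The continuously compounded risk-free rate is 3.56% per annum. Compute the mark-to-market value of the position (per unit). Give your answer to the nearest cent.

PV(remaining dividends) I = 2.00·e^(−0.0356·5/12) + 4.53·e^(−0.0356·9/12) = 6.3812
Current forward F = (S − I)·e^(rT) = (237.87 − 6.3812)·e^(0.0356·12/12) = 231.4888 × 1.036241 = 239.8782
Value (long) = (F − K)·e^(−rT) = (239.8782 − 239.02) × 0.965026 = 0.8282
Short position value = −(long value) = -₹0.83

-₹0.83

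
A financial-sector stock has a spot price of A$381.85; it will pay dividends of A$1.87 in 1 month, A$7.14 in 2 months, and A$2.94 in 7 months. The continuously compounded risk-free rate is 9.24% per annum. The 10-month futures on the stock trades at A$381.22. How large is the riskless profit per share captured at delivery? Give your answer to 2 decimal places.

PV(dividends) I = 1.87·e^(−0.0924·1/12) + 7.14·e^(−0.0924·2/12) + 2.94·e^(−0.0924·7/12) = 11.6723
Fair futures F* = (S − I)·e^(rT) = (381.85 − 11.6723)·e^0.077000 = 370.1777 × 1.080042 = 399.8075
Market A$381.22 < fair 399.8075: forward underpriced → reverse cash-and-carry (short the stock, invest proceeds at r, pay the dividends, go long the forward).
Profit at T = |F_mkt − F*| = |381.22 − 399.8075| = A$18.59 per share

A$18.59 per share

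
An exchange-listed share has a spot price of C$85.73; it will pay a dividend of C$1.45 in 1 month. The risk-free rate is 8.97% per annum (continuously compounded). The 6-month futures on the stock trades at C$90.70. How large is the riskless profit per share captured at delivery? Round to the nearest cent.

C$2.54 per share

PV(dividends) I = 1.45·e^(−0.0897·1/12) = 1.4392
Fair futures F* = (S − I)·e^(rT) = (85.73 − 1.4392)·e^0.044850 = 84.2908 × 1.045871 = 88.1573
Market C$90.70 > fair 88.1573: forward overpriced → cash-and-carry (borrow at r, buy the stock and collect the dividends, short the forward).
Profit at T = |F_mkt − F*| = |90.70 − 88.1573| = C$2.54 per share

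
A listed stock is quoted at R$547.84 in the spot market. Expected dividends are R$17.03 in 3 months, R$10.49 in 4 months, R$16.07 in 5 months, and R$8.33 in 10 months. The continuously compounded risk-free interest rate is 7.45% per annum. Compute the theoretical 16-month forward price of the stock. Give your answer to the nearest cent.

R$549.44

PV(dividends) I = 17.03·e^(−0.0745·3/12) + 10.49·e^(−0.0745·4/12) + 16.07·e^(−0.0745·5/12) + 8.33·e^(−0.0745·10/12)
I = 16.7158 + 10.2327 + 15.5788 + 7.8286 = 50.3559
F = (S − I)·e^(rT) = (547.84 − 50.3559) · e^(0.0745·16/12)
= 497.4841 · e^0.099333 = 497.4841 × 1.104434 = R$549.44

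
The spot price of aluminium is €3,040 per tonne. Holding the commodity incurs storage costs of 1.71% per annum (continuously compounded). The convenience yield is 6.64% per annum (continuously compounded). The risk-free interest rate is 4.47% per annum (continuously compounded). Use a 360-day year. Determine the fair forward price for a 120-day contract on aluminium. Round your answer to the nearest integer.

€3,035 per tonne

Net carry = r + u − y = 0.0447 + 0.0171 − 0.0664 = -0.0046
F = S·e^((r+u−y)T) = 3040 · e^(-0.0046 × 120/360) = 3040 · e^-0.001533
= 3040 × 0.998468 = €3,035 per tonne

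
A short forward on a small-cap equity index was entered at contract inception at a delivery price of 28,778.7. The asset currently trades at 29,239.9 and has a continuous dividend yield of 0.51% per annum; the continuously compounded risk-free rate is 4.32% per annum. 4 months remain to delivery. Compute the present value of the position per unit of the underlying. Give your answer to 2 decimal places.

Current fair forward for the remaining 4 months: F = S·e^((r − q)·T), (r − q) = 0.0432 − 0.0051 = 0.0381
F = 29239.9 · e^(0.0381 × 4/12) = 29239.9 × 1.01278099 = 29613.6149
Value of long forward = (F − K)·e^(−rT) = (29613.6149 − 28778.7) · e^(−0.0432·4/12)
= 834.9149 × 0.98570318 = 822.98
Short position value = −(long value) = -822.98

-822.98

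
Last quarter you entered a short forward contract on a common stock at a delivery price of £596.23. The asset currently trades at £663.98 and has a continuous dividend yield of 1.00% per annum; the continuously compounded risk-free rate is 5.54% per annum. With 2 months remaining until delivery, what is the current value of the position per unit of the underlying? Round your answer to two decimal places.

-£72.12

Current fair forward for the remaining 2 months: F = S·e^((r − q)·T), (r − q) = 0.0554 − 0.0100 = 0.0454
F = 663.98 · e^(0.0454 × 2/12) = 663.98 × 1.007595 = 669.0229
Value of long forward = (F − K)·e^(−rT) = (669.0229 − 596.23) · e^(−0.0554·2/12)
= 72.7929 × 0.990809 = 72.12
Short position value = −(long value) = -£72.12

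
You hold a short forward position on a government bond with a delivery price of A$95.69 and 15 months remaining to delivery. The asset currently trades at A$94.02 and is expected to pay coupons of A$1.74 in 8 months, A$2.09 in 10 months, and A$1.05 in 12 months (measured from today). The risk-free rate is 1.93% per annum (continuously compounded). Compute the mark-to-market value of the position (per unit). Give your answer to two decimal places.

A$4.19

PV(remaining coupons) I = 1.74·e^(−0.0193·8/12) + 2.09·e^(−0.0193·10/12) + 1.05·e^(−0.0193·12/12) = 4.8043
Current forward F = (S − I)·e^(rT) = (94.02 − 4.8043)·e^(0.0193·15/12) = 89.2157 × 1.024418 = 91.3942
Value (long) = (F − K)·e^(−rT) = (91.3942 − 95.69) × 0.976164 = -4.1934
Short position value = −(long value) = A$4.19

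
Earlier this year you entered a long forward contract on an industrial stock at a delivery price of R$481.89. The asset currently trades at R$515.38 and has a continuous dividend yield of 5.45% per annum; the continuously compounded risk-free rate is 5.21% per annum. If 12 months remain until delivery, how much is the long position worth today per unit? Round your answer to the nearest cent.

R$30.62

Current fair forward for the remaining 12 months: F = S·e^((r − q)·T), (r − q) = 0.0521 − 0.0545 = -0.0024
F = 515.38 · e^(-0.0024 × 12/12) = 515.38 × 0.997603 = 514.1446
Value of long forward = (F − K)·e^(−rT) = (514.1446 − 481.89) · e^(−0.0521·12/12)
= 32.2546 × 0.949234 = 30.62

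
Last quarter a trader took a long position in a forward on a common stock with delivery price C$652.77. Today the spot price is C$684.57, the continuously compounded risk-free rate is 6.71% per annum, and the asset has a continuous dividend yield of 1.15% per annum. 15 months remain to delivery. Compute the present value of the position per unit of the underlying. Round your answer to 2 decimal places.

Current fair forward for the remaining 15 months: F = S·e^((r − q)·T), (r − q) = 0.0671 − 0.0115 = 0.0556
F = 684.57 · e^(0.0556 × 15/12) = 684.57 × 1.071972 = 733.8399
Value of long forward = (F − K)·e^(−rT) = (733.8399 − 652.77) · e^(−0.0671·15/12)
= 81.0699 × 0.919546 = 74.55

C$74.55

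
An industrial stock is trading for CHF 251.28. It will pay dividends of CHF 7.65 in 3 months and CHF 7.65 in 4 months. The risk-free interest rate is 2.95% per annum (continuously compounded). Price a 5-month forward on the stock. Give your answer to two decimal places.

PV(dividends) I = 7.65·e^(−0.0295·3/12) + 7.65·e^(−0.0295·4/12)
I = 7.5938 + 7.5751 = 15.1689
F = (S − I)·e^(rT) = (251.28 − 15.1689) · e^(0.0295·5/12)
= 236.1111 · e^0.012292 = 236.1111 × 1.012368 = CHF 239.03

CHF 239.03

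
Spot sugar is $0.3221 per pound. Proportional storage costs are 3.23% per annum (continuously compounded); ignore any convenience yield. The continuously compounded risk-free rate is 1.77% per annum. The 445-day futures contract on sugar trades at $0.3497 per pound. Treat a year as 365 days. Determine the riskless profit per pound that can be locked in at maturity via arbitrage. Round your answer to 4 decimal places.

$0.0074 per pound

Fair futures: F* = S·e^(carry·T), with carry = (r + u) = 0.0177 + 0.0323 = 0.0500
F* = 0.3221 · e^(0.0500 × 445/365) = 0.3221 · e^0.060959 = 0.3221 × 1.062855 = $0.3423
Market $0.3497 > fair $0.3423: forward overpriced → cash-and-carry (buy spot, short the forward).
At maturity, profit = |F_mkt − F*| = |0.3497 − 0.3423| = $0.0074 per pound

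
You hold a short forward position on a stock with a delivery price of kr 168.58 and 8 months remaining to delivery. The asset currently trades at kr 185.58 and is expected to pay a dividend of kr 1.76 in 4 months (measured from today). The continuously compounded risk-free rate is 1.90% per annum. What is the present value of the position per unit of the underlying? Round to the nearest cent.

-kr 17.37

PV(remaining dividends) I = 1.76·e^(−0.0190·4/12) = 1.7489
Current forward F = (S − I)·e^(rT) = (185.58 − 1.7489)·e^(0.0190·8/12) = 183.8311 × 1.012747 = 186.1744
Value (long) = (F − K)·e^(−rT) = (186.1744 − 168.58) × 0.987413 = 17.3729
Short position value = −(long value) = -kr 17.37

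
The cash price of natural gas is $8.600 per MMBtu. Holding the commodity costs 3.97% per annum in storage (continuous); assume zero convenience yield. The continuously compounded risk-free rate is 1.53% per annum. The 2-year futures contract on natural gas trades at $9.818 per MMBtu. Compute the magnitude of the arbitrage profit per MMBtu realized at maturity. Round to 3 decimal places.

$0.218 per MMBtu

Fair futures: F* = S·e^(carry·T), with carry = (r + u) = 0.0153 + 0.0397 = 0.0550
F* = 8.600 · e^(0.0550 × 2) = 8.600 · e^0.110000 = 8.600 × 1.116278 = $9.6000
Market $9.818 > fair $9.6000: forward overpriced → cash-and-carry (buy spot, short the forward).
At maturity, profit = |F_mkt − F*| = |9.818 − 9.6000| = $0.218 per MMBtu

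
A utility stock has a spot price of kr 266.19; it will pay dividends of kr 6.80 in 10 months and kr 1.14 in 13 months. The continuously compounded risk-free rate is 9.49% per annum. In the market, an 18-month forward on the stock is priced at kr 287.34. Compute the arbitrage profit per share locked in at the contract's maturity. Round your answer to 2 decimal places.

PV(dividends) I = 6.80·e^(−0.0949·10/12) + 1.14·e^(−0.0949·13/12) = 7.3116
Fair forward F* = (S − I)·e^(rT) = (266.19 − 7.3116)·e^0.142350 = 258.8784 × 1.152980 = 298.4816
Market kr 287.34 < fair 298.4816: forward underpriced → reverse cash-and-carry (short the stock, invest proceeds at r, pay the dividends, go long the forward).
Profit at T = |F_mkt − F*| = |287.34 − 298.4816| = kr 11.14 per share

kr 11.14 per share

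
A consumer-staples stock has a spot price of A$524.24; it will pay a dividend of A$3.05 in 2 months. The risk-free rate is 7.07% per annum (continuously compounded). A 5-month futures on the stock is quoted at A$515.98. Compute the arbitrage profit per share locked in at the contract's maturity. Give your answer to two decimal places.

PV(dividends) I = 3.05·e^(−0.0707·2/12) = 3.0143
Fair futures F* = (S − I)·e^(rT) = (524.24 − 3.0143)·e^0.029458 = 521.2257 × 1.029896 = 536.8083
Market A$515.98 < fair 536.8083: forward underpriced → reverse cash-and-carry (short the stock, invest proceeds at r, pay the dividends, go long the forward).
Profit at T = |F_mkt − F*| = |515.98 − 536.8083| = A$20.83 per share

A$20.83 per share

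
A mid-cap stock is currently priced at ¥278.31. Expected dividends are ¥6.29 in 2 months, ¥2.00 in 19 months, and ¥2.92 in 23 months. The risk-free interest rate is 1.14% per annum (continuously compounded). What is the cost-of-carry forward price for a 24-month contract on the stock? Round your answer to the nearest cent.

¥273.37

PV(dividends) I = 6.29·e^(−0.0114·2/12) + 2.00·e^(−0.0114·19/12) + 2.92·e^(−0.0114·23/12)
I = 6.2781 + 1.9642 + 2.8569 = 11.0992
F = (S − I)·e^(rT) = (278.31 − 11.0992) · e^(0.0114·24/12)
= 267.2108 · e^0.022800 = 267.2108 × 1.023062 = ¥273.37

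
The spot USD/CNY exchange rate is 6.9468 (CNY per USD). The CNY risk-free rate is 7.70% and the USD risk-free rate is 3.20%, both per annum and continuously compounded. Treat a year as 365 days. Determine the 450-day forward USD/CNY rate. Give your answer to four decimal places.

7.3431

F = S·e^((r_CNY − r_USD)T) = 6.9468 · e^((0.0770 − 0.0320) × 450/365)
= 6.9468 · e^0.055479 = 6.9468 × 1.057047
F = 7.3431 CNY per USD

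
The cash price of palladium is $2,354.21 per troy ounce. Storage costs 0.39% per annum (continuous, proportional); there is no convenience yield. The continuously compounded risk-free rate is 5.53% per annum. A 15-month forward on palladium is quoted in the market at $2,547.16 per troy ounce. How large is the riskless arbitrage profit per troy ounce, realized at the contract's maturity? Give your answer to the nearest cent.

Fair forward: F* = S·e^(carry·T), with carry = (r + u) = 0.0553 + 0.0039 = 0.0592
F* = 2354.21 · e^(0.0592 × 15/12) = 2354.21 · e^0.07400000 = 2354.21 × 1.07680681 = $2535.0294
Market $2547.16 > fair $2535.0294: forward overpriced → cash-and-carry (buy spot, short the forward).
At maturity, profit = |F_mkt − F*| = |2547.16 − 2535.0294| = $12.13 per troy ounce

$12.13 per troy ounce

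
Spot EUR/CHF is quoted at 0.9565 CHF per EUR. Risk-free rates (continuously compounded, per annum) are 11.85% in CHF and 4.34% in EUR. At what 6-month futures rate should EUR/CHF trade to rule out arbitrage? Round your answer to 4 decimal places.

0.9931

F = S·e^((r_CHF − r_EUR)T) = 0.9565 · e^((0.1185 − 0.0434) × 6/12)
= 0.9565 · e^0.037550 = 0.9565 × 1.038264
F = 0.9931 CHF per EUR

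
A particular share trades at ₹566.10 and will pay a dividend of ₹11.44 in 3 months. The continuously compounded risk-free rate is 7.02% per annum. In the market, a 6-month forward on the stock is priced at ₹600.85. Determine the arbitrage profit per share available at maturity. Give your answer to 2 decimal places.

PV(dividends) I = 11.44·e^(−0.0702·3/12) = 11.2410
Fair forward F* = (S − I)·e^(rT) = (566.10 − 11.2410)·e^0.035100 = 554.8590 × 1.035723 = 574.6802
Market ₹600.85 > fair 574.6802: forward overpriced → cash-and-carry (borrow at r, buy the stock and collect the dividends, short the forward).
Profit at T = |F_mkt − F*| = |600.85 − 574.6802| = ₹26.17 per share

₹26.17 per share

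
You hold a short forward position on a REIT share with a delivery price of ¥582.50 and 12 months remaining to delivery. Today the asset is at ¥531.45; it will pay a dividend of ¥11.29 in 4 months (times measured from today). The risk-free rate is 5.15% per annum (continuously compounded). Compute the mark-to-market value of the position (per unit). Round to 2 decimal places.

¥32.91

PV(remaining dividends) I = 11.29·e^(−0.0515·4/12) = 11.0978
Current forward F = (S − I)·e^(rT) = (531.45 − 11.0978)·e^(0.0515·12/12) = 520.3522 × 1.052849 = 547.8523
Value (long) = (F − K)·e^(−rT) = (547.8523 − 582.50) × 0.949804 = -32.9085
Short position value = −(long value) = ¥32.91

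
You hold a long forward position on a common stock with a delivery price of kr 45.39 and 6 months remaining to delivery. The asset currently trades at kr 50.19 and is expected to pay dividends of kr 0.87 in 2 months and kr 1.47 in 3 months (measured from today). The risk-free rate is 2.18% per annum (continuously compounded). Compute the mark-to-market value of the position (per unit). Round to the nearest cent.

PV(remaining dividends) I = 0.87·e^(−0.0218·2/12) + 1.47·e^(−0.0218·3/12) = 2.3289
Current forward F = (S − I)·e^(rT) = (50.19 − 2.3289)·e^(0.0218·6/12) = 47.8611 × 1.010960 = 48.3857
Value (long) = (F − K)·e^(−rT) = (48.3857 − 45.39) × 0.989159 = 2.9632
Value = kr 2.96

kr 2.96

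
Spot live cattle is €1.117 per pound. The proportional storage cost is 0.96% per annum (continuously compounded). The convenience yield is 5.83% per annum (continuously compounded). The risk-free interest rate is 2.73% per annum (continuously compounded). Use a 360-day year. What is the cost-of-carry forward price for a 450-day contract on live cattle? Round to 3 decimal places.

Net carry = r + u − y = 0.0273 + 0.0096 − 0.0583 = -0.0214
F = S·e^((r+u−y)T) = 1.117 · e^(-0.0214 × 450/360) = 1.117 · e^-0.026750
= 1.117 × 0.973605 = €1.088 per pound

€1.088 per pound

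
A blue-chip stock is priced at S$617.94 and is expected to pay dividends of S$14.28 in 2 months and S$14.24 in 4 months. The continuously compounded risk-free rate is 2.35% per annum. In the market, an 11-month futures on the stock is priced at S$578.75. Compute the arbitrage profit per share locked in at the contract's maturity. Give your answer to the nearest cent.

S$23.68 per share

PV(dividends) I = 14.28·e^(−0.0235·2/12) + 14.24·e^(−0.0235·4/12) = 28.3531
Fair futures F* = (S − I)·e^(rT) = (617.94 − 28.3531)·e^0.021542 = 589.5869 × 1.021776 = 602.4257
Market S$578.75 < fair 602.4257: forward underpriced → reverse cash-and-carry (short the stock, invest proceeds at r, pay the dividends, go long the forward).
Profit at T = |F_mkt − F*| = |578.75 − 602.4257| = S$23.68 per share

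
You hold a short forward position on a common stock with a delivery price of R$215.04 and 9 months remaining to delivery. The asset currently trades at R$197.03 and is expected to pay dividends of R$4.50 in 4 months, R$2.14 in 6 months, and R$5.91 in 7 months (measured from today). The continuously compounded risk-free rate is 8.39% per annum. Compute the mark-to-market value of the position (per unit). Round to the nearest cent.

PV(remaining dividends) I = 4.50·e^(−0.0839·4/12) + 2.14·e^(−0.0839·6/12) + 5.91·e^(−0.0839·7/12) = 12.0557
Current forward F = (S − I)·e^(rT) = (197.03 − 12.0557)·e^(0.0839·9/12) = 184.9743 × 1.064947 = 196.9878
Value (long) = (F − K)·e^(−rT) = (196.9878 − 215.04) × 0.939014 = -16.9513
Short position value = −(long value) = R$16.95

R$16.95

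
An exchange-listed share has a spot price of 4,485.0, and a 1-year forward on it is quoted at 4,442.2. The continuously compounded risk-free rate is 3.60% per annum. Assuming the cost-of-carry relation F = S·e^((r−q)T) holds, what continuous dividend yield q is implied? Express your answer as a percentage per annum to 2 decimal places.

4.56%

From F = S·e^((r−q)T): (r − q) = ln(F/S)/T
ln(4442.2/4485.0) = ln(0.990457) = -0.009589
(r − q) = -0.009589 / (1) = -0.009589
q = r − ln(F/S)/T = 0.0360 + 0.009589 = 0.045589
q = 4.56%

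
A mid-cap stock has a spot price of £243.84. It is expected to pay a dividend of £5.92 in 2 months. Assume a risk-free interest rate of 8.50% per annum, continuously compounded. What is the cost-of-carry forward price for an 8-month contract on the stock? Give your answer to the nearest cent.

PV(dividends) I = 5.92·e^(−0.0850·2/12)
I = 5.8367
F = (S − I)·e^(rT) = (243.84 − 5.8367) · e^(0.0850·8/12)
= 238.0033 · e^0.056667 = 238.0033 × 1.058303 = £251.88

£251.88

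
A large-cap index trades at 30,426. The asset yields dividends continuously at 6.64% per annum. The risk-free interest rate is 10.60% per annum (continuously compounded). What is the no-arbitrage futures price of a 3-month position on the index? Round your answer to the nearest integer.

F = S·e^((r − q)T) = 30426 · e^((0.1060 − 0.0664) × 3/12)
= 30426 · e^0.009900 = 30426 × 1.009949
F = 30,729

30,729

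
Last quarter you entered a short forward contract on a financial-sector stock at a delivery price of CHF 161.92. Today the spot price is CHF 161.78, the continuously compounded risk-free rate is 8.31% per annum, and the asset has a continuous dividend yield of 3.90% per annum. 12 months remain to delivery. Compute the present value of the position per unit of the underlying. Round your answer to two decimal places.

Current fair forward for the remaining 12 months: F = S·e^((r − q)·T), (r − q) = 0.0831 − 0.0390 = 0.0441
F = 161.78 · e^(0.0441 × 12/12) = 161.78 × 1.045087 = 169.0742
Value of long forward = (F − K)·e^(−rT) = (169.0742 − 161.92) · e^(−0.0831·12/12)
= 7.1542 × 0.920259 = 6.58
Short position value = −(long value) = -CHF 6.58

-CHF 6.58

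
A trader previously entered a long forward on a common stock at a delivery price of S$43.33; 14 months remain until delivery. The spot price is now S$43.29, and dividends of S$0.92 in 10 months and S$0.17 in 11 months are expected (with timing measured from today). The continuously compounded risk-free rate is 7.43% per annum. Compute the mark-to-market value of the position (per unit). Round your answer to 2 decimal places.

PV(remaining dividends) I = 0.92·e^(−0.0743·10/12) + 0.17·e^(−0.0743·11/12) = 1.0236
Current forward F = (S − I)·e^(rT) = (43.29 − 1.0236)·e^(0.0743·14/12) = 42.2664 × 1.090551 = 46.0937
Value (long) = (F − K)·e^(−rT) = (46.0937 − 43.33) × 0.916967 = 2.5342
Value = S$2.53

S$2.53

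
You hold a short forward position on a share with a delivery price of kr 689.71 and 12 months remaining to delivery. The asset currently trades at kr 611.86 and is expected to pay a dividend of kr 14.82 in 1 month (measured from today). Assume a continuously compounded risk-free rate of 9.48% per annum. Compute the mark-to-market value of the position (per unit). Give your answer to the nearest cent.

PV(remaining dividends) I = 14.82·e^(−0.0948·1/12) = 14.7034
Current forward F = (S − I)·e^(rT) = (611.86 − 14.7034)·e^(0.0948·12/12) = 597.1566 × 1.099439 = 656.5373
Value (long) = (F − K)·e^(−rT) = (656.5373 − 689.71) × 0.909555 = -30.1724
Short position value = −(long value) = kr 30.17

kr 30.17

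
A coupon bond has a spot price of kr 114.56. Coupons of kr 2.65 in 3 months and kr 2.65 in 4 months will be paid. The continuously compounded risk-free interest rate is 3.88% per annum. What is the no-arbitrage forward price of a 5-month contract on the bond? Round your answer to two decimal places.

kr 111.10

PV(coupons) I = 2.65·e^(−0.0388·3/12) + 2.65·e^(−0.0388·4/12)
I = 2.6244 + 2.6159 = 5.2403
F = (S − I)·e^(rT) = (114.56 − 5.2403) · e^(0.0388·5/12)
= 109.3197 · e^0.016167 = 109.3197 × 1.016298 = kr 111.10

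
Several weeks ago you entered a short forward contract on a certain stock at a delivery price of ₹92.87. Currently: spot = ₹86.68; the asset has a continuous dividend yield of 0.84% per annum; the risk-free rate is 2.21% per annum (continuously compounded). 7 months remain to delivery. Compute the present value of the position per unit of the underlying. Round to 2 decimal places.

₹5.42

Current fair forward for the remaining 7 months: F = S·e^((r − q)·T), (r − q) = 0.0221 − 0.0084 = 0.0137
F = 86.68 · e^(0.0137 × 7/12) = 86.68 × 1.008024 = 87.3755
Value of long forward = (F − K)·e^(−rT) = (87.3755 − 92.87) · e^(−0.0221·7/12)
= -5.4945 × 0.987191 = -5.42
Short position value = −(long value) = ₹5.42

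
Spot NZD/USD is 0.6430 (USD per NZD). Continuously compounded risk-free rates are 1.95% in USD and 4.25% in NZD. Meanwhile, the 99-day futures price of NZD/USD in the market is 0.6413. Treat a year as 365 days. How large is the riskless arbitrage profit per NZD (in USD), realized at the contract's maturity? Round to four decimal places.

Fair futures: F* = S·e^(carry·T), with carry = (r_USD − r_NZD) = 0.0195 − 0.0425 = -0.0230
F* = 0.6430 · e^(-0.0230 × 99/365) = 0.6430 · e^-0.006238 = 0.6430 × 0.993781 = 0.6390
Market 0.6413 > fair 0.6390: forward overpriced → cash-and-carry (buy spot, short the forward).
At maturity, profit = |F_mkt − F*| = |0.6413 − 0.6390| = 0.0023 per NZD (in USD)

0.0023 per NZD (in USD)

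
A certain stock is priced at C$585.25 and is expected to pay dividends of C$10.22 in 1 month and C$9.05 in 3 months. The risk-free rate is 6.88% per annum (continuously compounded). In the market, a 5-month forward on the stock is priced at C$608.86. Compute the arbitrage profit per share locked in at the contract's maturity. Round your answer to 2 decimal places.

PV(dividends) I = 10.22·e^(−0.0688·1/12) + 9.05·e^(−0.0688·3/12) = 19.0572
Fair forward F* = (S − I)·e^(rT) = (585.25 − 19.0572)·e^0.028667 = 566.1928 × 1.029082 = 582.6588
Market C$608.86 > fair 582.6588: forward overpriced → cash-and-carry (borrow at r, buy the stock and collect the dividends, short the forward).
Profit at T = |F_mkt − F*| = |608.86 − 582.6588| = C$26.20 per share

C$26.20 per share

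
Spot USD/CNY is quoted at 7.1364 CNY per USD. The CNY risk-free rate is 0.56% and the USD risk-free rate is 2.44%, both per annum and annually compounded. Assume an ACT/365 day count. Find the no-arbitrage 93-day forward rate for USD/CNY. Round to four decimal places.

By covered interest parity, F = S · (1+r_CNY)^T / (1+r_USD)^T
= 7.1364 × 1.001424 / 1.006161 = 7.1364 × 0.995292
F = 7.1028 CNY per USD

7.1028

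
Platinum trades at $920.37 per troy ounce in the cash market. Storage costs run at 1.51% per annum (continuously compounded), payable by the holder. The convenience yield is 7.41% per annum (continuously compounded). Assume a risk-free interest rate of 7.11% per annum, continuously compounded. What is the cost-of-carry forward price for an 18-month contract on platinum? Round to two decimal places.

Net carry = r + u − y = 0.0711 + 0.0151 − 0.0741 = 0.0121
F = S·e^((r+u−y)T) = 920.37 · e^(0.0121 × 18/12) = 920.37 · e^0.018150
= 920.37 × 1.018316 = $937.23 per troy ounce

$937.23 per troy ounce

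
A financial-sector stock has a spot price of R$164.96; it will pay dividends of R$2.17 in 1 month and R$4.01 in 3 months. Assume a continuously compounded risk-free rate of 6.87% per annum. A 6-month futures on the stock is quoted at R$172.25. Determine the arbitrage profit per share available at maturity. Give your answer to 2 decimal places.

R$7.84 per share

PV(dividends) I = 2.17·e^(−0.0687·1/12) + 4.01·e^(−0.0687·3/12) = 6.0993
Fair futures F* = (S − I)·e^(rT) = (164.96 − 6.0993)·e^0.034350 = 158.8607 × 1.034947 = 164.4124
Market R$172.25 > fair 164.4124: forward overpriced → cash-and-carry (borrow at r, buy the stock and collect the dividends, short the forward).
Profit at T = |F_mkt − F*| = |172.25 − 164.4124| = R$7.84 per share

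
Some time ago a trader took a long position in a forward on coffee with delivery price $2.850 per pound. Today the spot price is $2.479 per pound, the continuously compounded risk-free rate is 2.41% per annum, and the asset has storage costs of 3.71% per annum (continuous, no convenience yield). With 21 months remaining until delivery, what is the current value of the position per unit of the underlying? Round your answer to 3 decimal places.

Current fair forward for the remaining 21 months: F = S·e^((r + u)·T), (r + u) = 0.0241 + 0.0371 = 0.0612
F = 2.479 · e^(0.0612 × 21/12) = 2.479 × 1.113046 = 2.7592
Value of long forward = (F − K)·e^(−rT) = (2.7592 − 2.850) · e^(−0.0241·21/12)
= -0.0908 × 0.958702 = -0.087

-$0.087 per pound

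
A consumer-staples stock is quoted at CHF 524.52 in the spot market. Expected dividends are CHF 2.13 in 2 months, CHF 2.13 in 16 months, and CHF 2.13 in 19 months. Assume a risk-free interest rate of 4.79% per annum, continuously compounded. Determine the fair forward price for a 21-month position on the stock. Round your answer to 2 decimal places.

PV(dividends) I = 2.13·e^(−0.0479·2/12) + 2.13·e^(−0.0479·16/12) + 2.13·e^(−0.0479·19/12)
I = 2.1131 + 1.9982 + 1.9744 = 6.0857
F = (S − I)·e^(rT) = (524.52 − 6.0857) · e^(0.0479·21/12)
= 518.4343 · e^0.083825 = 518.4343 × 1.087439 = CHF 563.77

CHF 563.77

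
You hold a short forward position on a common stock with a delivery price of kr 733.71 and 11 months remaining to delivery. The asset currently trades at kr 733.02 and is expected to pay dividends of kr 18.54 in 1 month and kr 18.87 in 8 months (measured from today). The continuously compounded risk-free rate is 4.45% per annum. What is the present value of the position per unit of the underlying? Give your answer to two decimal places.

kr 8.15

PV(remaining dividends) I = 18.54·e^(−0.0445·1/12) + 18.87·e^(−0.0445·8/12) = 36.7898
Current forward F = (S − I)·e^(rT) = (733.02 − 36.7898)·e^(0.0445·11/12) = 696.2302 × 1.041635 = 725.2177
Value (long) = (F − K)·e^(−rT) = (725.2177 − 733.71) × 0.960029 = -8.1529
Short position value = −(long value) = kr 8.15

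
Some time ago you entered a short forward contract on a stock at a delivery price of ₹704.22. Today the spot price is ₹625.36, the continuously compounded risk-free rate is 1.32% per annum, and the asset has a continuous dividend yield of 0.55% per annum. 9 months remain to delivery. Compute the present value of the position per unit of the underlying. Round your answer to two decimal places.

Current fair forward for the remaining 9 months: F = S·e^((r − q)·T), (r − q) = 0.0132 − 0.0055 = 0.0077
F = 625.36 · e^(0.0077 × 9/12) = 625.36 × 1.005792 = 628.9821
Value of long forward = (F − K)·e^(−rT) = (628.9821 − 704.22) · e^(−0.0132·9/12)
= -75.2379 × 0.990149 = -74.50
Short position value = −(long value) = ₹74.50

₹74.50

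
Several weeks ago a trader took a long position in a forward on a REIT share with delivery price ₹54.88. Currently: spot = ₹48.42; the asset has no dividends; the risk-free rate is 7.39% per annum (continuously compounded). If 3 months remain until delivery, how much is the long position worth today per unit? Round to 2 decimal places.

Current fair forward for the remaining 3 months: F = S·e^(r·T), r = 0.0739
F = 48.42 · e^(0.0739 × 3/12) = 48.42 × 1.018647 = 49.3229
Value of long forward = (F − K)·e^(−rT) = (49.3229 − 54.88) · e^(−0.0739·3/12)
= -5.5571 × 0.981695 = -5.46

-₹5.46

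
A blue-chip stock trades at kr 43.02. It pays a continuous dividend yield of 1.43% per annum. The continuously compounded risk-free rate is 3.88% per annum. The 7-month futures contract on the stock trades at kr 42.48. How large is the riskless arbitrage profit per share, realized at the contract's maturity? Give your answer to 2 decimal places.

Fair futures: F* = S·e^(carry·T), with carry = (r − q) = 0.0388 − 0.0143 = 0.0245
F* = 43.02 · e^(0.0245 × 7/12) = 43.02 · e^0.014292 = 43.02 × 1.014395 = kr 43.6393
Market kr 42.48 < fair kr 43.6393: forward underpriced → reverse cash-and-carry (short spot, go long the forward).
At maturity, profit = |F_mkt − F*| = |42.48 − 43.6393| = kr 1.16 per share

kr 1.16 per share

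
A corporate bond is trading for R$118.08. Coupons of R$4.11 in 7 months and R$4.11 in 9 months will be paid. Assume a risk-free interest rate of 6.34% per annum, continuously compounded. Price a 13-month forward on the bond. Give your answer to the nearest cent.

PV(coupons) I = 4.11·e^(−0.0634·7/12) + 4.11·e^(−0.0634·9/12)
I = 3.9608 + 3.9191 = 7.8799
F = (S − I)·e^(rT) = (118.08 − 7.8799) · e^(0.0634·13/12)
= 110.2001 · e^0.068683 = 110.2001 × 1.071097 = R$118.03

R$118.03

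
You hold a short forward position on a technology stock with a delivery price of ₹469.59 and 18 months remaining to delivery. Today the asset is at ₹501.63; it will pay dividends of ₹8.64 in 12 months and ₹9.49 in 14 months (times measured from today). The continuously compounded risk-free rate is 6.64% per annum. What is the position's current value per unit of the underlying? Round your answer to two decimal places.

-₹59.69

PV(remaining dividends) I = 8.64·e^(−0.0664·12/12) + 9.49·e^(−0.0664·14/12) = 16.8675
Current forward F = (S − I)·e^(rT) = (501.63 − 16.8675)·e^(0.0664·18/12) = 484.7625 × 1.104729 = 535.5312
Value (long) = (F − K)·e^(−rT) = (535.5312 − 469.59) × 0.905199 = 59.6899
Short position value = −(long value) = -₹59.69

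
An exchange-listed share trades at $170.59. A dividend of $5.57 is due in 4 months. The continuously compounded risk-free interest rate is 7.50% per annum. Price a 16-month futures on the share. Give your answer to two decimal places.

PV(dividends) I = 5.57·e^(−0.0750·4/12)
I = 5.4325
F = (S − I)·e^(rT) = (170.59 − 5.4325) · e^(0.0750·16/12)
= 165.1575 · e^0.100000 = 165.1575 × 1.105171 = $182.53

$182.53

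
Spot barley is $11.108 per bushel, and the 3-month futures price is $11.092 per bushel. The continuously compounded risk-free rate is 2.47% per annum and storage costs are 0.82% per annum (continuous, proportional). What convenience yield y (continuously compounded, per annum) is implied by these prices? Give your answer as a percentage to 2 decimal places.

F = S·e^((r+u−y)T) ⇒ (r+u−y) = ln(F/S)/T
ln(11.092/11.108) = -0.001441; /T ⇒ -0.005764
y = r + u − ln(F/S)/T = 0.0247 + 0.0082 + 0.005764 = 0.038664
y = 3.87%

3.87%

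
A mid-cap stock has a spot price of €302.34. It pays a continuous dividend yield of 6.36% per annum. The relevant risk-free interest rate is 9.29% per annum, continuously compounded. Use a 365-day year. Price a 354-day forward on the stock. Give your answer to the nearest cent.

F = S·e^((r − q)T) = 302.34 · e^((0.0929 − 0.0636) × 354/365)
= 302.34 · e^0.028417 = 302.34 × 1.028825
F = €311.05

€311.05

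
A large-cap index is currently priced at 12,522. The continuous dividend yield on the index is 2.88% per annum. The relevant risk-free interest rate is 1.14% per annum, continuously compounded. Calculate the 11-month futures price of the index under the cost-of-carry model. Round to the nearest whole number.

F = S·e^((r − q)T) = 12522 · e^((0.0114 − 0.0288) × 11/12)
= 12522 · e^-0.015950 = 12522 × 0.984177
F = 12,324

12,324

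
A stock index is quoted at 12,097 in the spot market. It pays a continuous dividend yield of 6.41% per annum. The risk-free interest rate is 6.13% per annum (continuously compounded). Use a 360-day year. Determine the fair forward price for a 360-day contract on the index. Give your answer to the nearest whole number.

12,063

F = S·e^((r − q)T) = 12097 · e^((0.0613 − 0.0641) × 360/360)
= 12097 · e^-0.002800 = 12097 × 0.997204
F = 12,063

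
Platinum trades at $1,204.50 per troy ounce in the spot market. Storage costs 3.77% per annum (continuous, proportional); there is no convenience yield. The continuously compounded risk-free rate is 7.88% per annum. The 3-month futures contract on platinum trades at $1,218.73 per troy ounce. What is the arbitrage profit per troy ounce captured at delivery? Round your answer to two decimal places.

$21.37 per troy ounce

Fair futures: F* = S·e^(carry·T), with carry = (r + u) = 0.0788 + 0.0377 = 0.1165
F* = 1204.50 · e^(0.1165 × 3/12) = 1204.50 · e^0.02912500 = 1204.50 × 1.02955328 = $1240.0969
Market $1218.73 < fair $1240.0969: forward underpriced → reverse cash-and-carry (short spot, go long the forward).
At maturity, profit = |F_mkt − F*| = |1218.73 − 1240.0969| = $21.37 per troy ounce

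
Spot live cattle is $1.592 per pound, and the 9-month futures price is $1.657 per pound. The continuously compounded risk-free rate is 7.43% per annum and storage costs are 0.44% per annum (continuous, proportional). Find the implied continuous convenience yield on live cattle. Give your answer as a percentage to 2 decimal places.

2.53%

F = S·e^((r+u−y)T) ⇒ (r+u−y) = ln(F/S)/T
ln(1.657/1.592) = 0.040018; /T ⇒ 0.053357
y = r + u − ln(F/S)/T = 0.0743 + 0.0044 − 0.053357 = 0.025343
y = 2.53%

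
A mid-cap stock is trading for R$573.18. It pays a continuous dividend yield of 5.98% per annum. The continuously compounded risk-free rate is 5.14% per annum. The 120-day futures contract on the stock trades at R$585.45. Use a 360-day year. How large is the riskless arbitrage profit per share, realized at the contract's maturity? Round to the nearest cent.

R$13.87 per share

Fair futures: F* = S·e^(carry·T), with carry = (r − q) = 0.0514 − 0.0598 = -0.0084
F* = 573.18 · e^(-0.0084 × 120/360) = 573.18 · e^-0.002800 = 573.18 × 0.997204 = R$571.5774
Market R$585.45 > fair R$571.5774: forward overpriced → cash-and-carry (buy spot, short the forward).
At maturity, profit = |F_mkt − F*| = |585.45 − 571.5774| = R$13.87 per share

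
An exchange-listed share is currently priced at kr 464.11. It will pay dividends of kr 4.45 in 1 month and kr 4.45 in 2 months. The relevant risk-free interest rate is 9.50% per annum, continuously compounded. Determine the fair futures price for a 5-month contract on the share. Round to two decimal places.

kr 473.70

PV(dividends) I = 4.45·e^(−0.0950·1/12) + 4.45·e^(−0.0950·2/12)
I = 4.4149 + 4.3801 = 8.7950
F = (S − I)·e^(rT) = (464.11 − 8.7950) · e^(0.0950·5/12)
= 455.3150 · e^0.039583 = 455.3150 × 1.040377 = kr 473.70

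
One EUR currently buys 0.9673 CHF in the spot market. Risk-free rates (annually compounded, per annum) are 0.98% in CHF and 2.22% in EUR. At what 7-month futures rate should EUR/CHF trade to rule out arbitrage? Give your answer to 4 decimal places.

0.9604

By covered interest parity, F = S · (1+r_CHF)^T / (1+r_EUR)^T
= 0.9673 × 1.005705 / 1.012891 = 0.9673 × 0.992905
F = 0.9604 CHF per EUR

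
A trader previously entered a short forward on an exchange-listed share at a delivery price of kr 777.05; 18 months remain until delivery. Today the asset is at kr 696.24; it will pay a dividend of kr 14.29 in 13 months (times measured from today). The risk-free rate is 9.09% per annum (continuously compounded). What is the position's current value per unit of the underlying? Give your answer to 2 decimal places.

-kr 5.29

PV(remaining dividends) I = 14.29·e^(−0.0909·13/12) = 12.9499
Current forward F = (S − I)·e^(rT) = (696.24 − 12.9499)·e^(0.0909·18/12) = 683.2901 × 1.146083 = 783.1072
Value (long) = (F − K)·e^(−rT) = (783.1072 − 777.05) × 0.872537 = 5.2851
Short position value = −(long value) = -kr 5.29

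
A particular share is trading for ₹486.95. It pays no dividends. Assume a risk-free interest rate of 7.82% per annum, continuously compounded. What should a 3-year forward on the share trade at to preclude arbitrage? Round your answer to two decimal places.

F = S·e^(rT) = 486.95 · e^(0.0782 × 3)
= 486.95 · e^0.234600 = 486.95 × 1.264403
F = ₹615.70

₹615.70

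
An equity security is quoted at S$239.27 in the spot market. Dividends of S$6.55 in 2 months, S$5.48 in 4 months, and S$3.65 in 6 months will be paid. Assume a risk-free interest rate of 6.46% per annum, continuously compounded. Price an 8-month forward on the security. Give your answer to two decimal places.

PV(dividends) I = 6.55·e^(−0.0646·2/12) + 5.48·e^(−0.0646·4/12) + 3.65·e^(−0.0646·6/12)
I = 6.4799 + 5.3633 + 3.5340 = 15.3772
F = (S − I)·e^(rT) = (239.27 − 15.3772) · e^(0.0646·8/12)
= 223.8928 · e^0.043067 = 223.8928 × 1.044008 = S$233.75

S$233.75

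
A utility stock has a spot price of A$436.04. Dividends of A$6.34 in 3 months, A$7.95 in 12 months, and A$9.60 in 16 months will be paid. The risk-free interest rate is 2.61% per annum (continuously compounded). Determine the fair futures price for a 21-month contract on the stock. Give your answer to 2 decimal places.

A$432.01

PV(dividends) I = 6.34·e^(−0.0261·3/12) + 7.95·e^(−0.0261·12/12) + 9.60·e^(−0.0261·16/12)
I = 6.2988 + 7.7452 + 9.2717 = 23.3157
F = (S − I)·e^(rT) = (436.04 − 23.3157) · e^(0.0261·21/12)
= 412.7243 · e^0.045675 = 412.7243 × 1.046734 = A$432.01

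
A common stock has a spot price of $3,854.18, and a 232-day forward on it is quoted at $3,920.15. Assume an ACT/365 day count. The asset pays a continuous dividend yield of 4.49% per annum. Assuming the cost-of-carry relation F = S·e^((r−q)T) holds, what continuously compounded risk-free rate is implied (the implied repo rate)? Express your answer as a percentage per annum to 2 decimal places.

7.16%

From F = S·e^((r−q)T): (r − q) = ln(F/S)/T
ln(3920.15/3854.18) = ln(1.017116) = 0.016971
(r − q) = 0.016971 / (232/365) = 0.026700
r = ln(F/S)/T + q = 0.026700 + 0.0449 = 0.071600
r = 7.16%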